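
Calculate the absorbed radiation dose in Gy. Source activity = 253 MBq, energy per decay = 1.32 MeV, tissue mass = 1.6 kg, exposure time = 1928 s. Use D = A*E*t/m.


A = 253 MBq = 2.5300e+08 Bq
E = 1.32 MeV = 2.11464e-13 J
D = A*E*t/m = 2.5300e+08*2.11464e-13*1928/1.6
D = 0.06447 Gy


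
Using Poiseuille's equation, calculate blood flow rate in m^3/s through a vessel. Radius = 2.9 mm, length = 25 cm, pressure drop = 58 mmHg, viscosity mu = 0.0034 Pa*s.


Q = pi*r^4*dP / (8*mu*L)
r = 0.0029 m, L = 0.25 m
dP = 58 mmHg = 7732.676 Pa
Q = 2.5268e-04 m^3/s


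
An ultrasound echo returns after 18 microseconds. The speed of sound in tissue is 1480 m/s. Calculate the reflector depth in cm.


depth = c * t / 2
t = 18 us = 1.8000e-05 s
depth = 1480 * 1.8000e-05 / 2
depth = 0.01332 m = 1.332 cm


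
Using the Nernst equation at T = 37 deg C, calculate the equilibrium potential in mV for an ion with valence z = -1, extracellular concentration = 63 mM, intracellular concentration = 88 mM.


E = (RT/(zF)) * ln(C_out/C_in)
T = 37 + 273.15 = 310.15 K
E = (8.314 * 310.15 / (-1 * 96485)) * ln(63/88)
E = 8.932 mV


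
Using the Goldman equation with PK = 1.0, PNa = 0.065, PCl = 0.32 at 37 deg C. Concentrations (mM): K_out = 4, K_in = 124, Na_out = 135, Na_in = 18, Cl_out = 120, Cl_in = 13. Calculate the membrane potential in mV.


Vm = (RT/F)*ln((PK*Ko + PNa*Nao + PCl*Cli)/(PK*Ki + PNa*Nai + PCl*Clo))
Numer = 16.935, Denom = 163.57
Vm = -60.61 mV


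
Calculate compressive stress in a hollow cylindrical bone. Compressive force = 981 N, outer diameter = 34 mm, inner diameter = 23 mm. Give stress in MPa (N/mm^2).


A = pi*(r_o^2 - r_i^2)
r_o = 17 mm, r_i = 11.5 mm
A = 492.445 mm^2
sigma = F/A = 981 / 492.445
sigma = 1.992 MPa


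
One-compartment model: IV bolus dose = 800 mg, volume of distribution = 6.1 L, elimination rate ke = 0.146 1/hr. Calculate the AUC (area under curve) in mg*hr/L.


C0 = Dose/Vd = 800/6.1 = 131.148 mg/L
AUC = C0/ke = 131.148/0.146
AUC = 898.3 mg*hr/L


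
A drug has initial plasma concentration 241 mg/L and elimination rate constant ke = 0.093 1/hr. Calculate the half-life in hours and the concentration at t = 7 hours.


t_half = ln(2) / ke = 0.693147 / 0.093 = 7.453 hr
C(t) = C0 * exp(-ke*t) = 241 * exp(-0.093*7)
C(7) = 125.7 mg/L


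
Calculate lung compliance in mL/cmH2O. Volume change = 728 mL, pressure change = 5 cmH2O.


C = dV / dP
C = 728 / 5
C = 145.6 mL/cmH2O


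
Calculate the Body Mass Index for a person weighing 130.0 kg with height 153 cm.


BMI = weight / height^2
height = 153 cm = 1.53 m
BMI = 130.0 / 1.53^2
BMI = 55.53 kg/m^2


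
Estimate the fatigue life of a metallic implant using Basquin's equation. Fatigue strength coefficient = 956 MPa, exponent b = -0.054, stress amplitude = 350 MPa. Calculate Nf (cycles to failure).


sigma_a = sigma_f' * (2Nf)^b
2Nf = (sigma_a/sigma_f')^(1/b)
2Nf = (350/956)^(1/-0.054)
2Nf = 1.2058505e+08
Nf = 6.0293e+07


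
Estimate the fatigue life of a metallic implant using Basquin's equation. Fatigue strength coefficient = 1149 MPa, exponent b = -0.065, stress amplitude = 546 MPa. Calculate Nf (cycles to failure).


sigma_a = sigma_f' * (2Nf)^b
2Nf = (sigma_a/sigma_f')^(1/b)
2Nf = (546/1149)^(1/-0.065)
2Nf = 93581.619
Nf = 4.679e+04


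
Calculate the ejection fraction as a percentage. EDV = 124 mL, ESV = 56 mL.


SV = EDV - ESV = 124 - 56 = 68 mL
EF = SV/EDV * 100 = 68/124 * 100
EF = 54.84%


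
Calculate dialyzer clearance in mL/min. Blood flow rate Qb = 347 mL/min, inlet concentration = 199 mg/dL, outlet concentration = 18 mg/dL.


K = Qb * (Cb_in - Cb_out) / Cb_in
K = 347 * (199 - 18) / 199
K = 315.6 mL/min


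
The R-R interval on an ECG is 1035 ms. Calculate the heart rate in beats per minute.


HR = 60 / RR_interval(s)
RR = 1035 ms = 1.035 s
HR = 60 / 1.035 = 57.97 bpm


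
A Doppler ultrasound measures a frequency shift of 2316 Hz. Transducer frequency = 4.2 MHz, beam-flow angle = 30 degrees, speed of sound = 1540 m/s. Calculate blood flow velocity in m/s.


v = fd * c / (2 * f0 * cos(theta))
v = 2316 * 1540 / (2 * 4.2000e+06 * cos(30))
v = 0.4903 m/s


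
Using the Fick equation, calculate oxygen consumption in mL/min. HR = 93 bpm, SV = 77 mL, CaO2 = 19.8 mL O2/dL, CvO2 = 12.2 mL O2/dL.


CO = HR*SV = 93*77/1000 = 7.161 L/min
a-v O2 diff = 19.8 - 12.2 = 7.6 mL/dL
VO2 = CO * (CaO2-CvO2) * 10 dL/L
VO2 = 7.161 * 7.6 * 10
VO2 = 544.2 mL/min


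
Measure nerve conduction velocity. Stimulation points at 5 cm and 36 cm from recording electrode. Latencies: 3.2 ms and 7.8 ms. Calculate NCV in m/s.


Distance = (36 - 5) / 100 = 0.31 m
dt = (7.8 - 3.2) / 1000 = 0.0046 s
NCV = dist / dt = 67.39 m/s


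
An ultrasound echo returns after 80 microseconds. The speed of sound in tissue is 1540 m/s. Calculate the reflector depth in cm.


depth = c * t / 2
t = 80 us = 8.0000e-05 s
depth = 1540 * 8.0000e-05 / 2
depth = 0.0616 m = 6.16 cm


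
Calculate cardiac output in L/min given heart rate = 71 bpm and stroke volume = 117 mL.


CO = HR * SV
CO = 71 * 117 / 1000
CO = 8.307 L/min


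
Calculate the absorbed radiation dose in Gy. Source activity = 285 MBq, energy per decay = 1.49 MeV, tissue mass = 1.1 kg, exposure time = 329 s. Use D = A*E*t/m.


A = 285 MBq = 2.8500e+08 Bq
E = 1.49 MeV = 2.38698e-13 J
D = A*E*t/m = 2.8500e+08*2.38698e-13*329/1.1
D = 0.02035 Gy


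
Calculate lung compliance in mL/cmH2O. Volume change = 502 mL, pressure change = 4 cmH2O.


C = dV / dP
C = 502 / 4
C = 125.5 mL/cmH2O


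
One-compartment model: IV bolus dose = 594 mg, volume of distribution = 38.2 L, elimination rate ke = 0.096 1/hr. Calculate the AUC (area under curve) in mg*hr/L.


C0 = Dose/Vd = 594/38.2 = 15.5497 mg/L
AUC = C0/ke = 15.5497/0.096
AUC = 162 mg*hr/L


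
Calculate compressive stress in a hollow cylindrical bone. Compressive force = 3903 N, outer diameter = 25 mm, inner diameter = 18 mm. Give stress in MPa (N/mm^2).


A = pi*(r_o^2 - r_i^2)
r_o = 12.5 mm, r_i = 9 mm
A = 236.405 mm^2
sigma = F/A = 3903 / 236.405
sigma = 16.51 MPa


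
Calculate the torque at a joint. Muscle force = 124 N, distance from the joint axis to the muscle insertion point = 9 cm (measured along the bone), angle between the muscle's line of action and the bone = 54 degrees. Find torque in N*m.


Torque = F * d * sin(theta)   (moment arm = d*sin(theta))
d = 9 cm = 0.09 m
Torque = 124 * 0.09 * sin(54)
Torque = 9.029 N*m


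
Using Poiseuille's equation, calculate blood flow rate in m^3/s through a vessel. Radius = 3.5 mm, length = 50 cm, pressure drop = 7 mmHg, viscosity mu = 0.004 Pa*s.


Q = pi*r^4*dP / (8*mu*L)
r = 0.0035 m, L = 0.5 m
dP = 7 mmHg = 933.254 Pa
Q = 2.7498e-05 m^3/s


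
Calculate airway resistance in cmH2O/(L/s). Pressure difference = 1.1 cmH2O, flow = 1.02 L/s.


R = dP / flow
R = 1.1 / 1.02
R = 1.078 cmH2O/(L/s)


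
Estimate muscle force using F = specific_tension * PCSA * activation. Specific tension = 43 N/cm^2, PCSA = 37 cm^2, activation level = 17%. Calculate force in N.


F = sigma * PCSA * activation
F = 43 * 37 * 0.17
F = 270.5 N


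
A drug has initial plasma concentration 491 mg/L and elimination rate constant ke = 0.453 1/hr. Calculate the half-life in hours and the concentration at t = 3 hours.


t_half = ln(2) / ke = 0.693147 / 0.453 = 1.53 hr
C(t) = C0 * exp(-ke*t) = 491 * exp(-0.453*3)
C(3) = 126.1 mg/L


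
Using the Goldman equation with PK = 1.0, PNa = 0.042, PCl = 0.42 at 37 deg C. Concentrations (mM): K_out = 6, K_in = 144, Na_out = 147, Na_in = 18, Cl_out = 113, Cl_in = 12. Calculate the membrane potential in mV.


Vm = (RT/F)*ln((PK*Ko + PNa*Nao + PCl*Cli)/(PK*Ki + PNa*Nai + PCl*Clo))
Numer = 17.214, Denom = 192.216
Vm = -64.49 mV


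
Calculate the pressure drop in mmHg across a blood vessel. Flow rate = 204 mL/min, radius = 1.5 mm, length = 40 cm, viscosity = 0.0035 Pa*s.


dP = 8*mu*L*Q / (pi*r^4)
Q = 204 mL/min = 3.4e-06 m^3/s
dP = 2394.32 Pa = 2394.32 / 133.322 mmHg = 17.96 mmHg


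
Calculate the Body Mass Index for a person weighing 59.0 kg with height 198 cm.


BMI = weight / height^2
height = 198 cm = 1.98 m
BMI = 59.0 / 1.98^2
BMI = 15.05 kg/m^2


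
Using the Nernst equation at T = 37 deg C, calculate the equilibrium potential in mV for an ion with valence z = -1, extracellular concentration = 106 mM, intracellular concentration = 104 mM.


E = (RT/(zF)) * ln(C_out/C_in)
T = 37 + 273.15 = 310.15 K
E = (8.314 * 310.15 / (-1 * 96485)) * ln(106/104)
E = -0.5091 mV


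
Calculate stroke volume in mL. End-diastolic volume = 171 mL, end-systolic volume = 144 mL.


SV = EDV - ESV
SV = 171 - 144
SV = 27 mL


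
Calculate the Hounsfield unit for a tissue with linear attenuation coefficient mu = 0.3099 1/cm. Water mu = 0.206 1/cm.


HU = ((mu_tissue - mu_water) / mu_water) * 1000
HU = ((0.3099 - 0.206) / 0.206) * 1000
HU = 504.4


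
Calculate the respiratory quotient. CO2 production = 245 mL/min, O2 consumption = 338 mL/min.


RQ = VCO2 / VO2
RQ = 245 / 338
RQ = 0.7249


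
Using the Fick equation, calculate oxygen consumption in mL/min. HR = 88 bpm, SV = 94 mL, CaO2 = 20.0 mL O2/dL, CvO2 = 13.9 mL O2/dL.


CO = HR*SV = 88*94/1000 = 8.272 L/min
a-v O2 diff = 20.0 - 13.9 = 6.1 mL/dL
VO2 = CO * (CaO2-CvO2) * 10 dL/L
VO2 = 8.272 * 6.1 * 10
VO2 = 504.6 mL/min


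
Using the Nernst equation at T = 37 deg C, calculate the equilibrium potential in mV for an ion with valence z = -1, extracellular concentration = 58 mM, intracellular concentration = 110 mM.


E = (RT/(zF)) * ln(C_out/C_in)
T = 37 + 273.15 = 310.15 K
E = (8.314 * 310.15 / (-1 * 96485)) * ln(58/110)
E = 17.11 mV


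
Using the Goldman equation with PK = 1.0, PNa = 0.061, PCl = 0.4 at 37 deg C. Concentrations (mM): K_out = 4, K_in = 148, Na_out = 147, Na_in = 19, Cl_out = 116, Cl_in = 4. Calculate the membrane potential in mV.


Vm = (RT/F)*ln((PK*Ko + PNa*Nao + PCl*Cli)/(PK*Ki + PNa*Nai + PCl*Clo))
Numer = 14.567, Denom = 195.559
Vm = -69.41 mV


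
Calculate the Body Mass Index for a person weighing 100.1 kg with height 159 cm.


BMI = weight / height^2
height = 159 cm = 1.59 m
BMI = 100.1 / 1.59^2
BMI = 39.59 kg/m^2


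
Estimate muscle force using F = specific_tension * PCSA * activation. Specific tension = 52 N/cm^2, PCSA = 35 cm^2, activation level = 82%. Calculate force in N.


F = sigma * PCSA * activation
F = 52 * 35 * 0.82
F = 1492 N


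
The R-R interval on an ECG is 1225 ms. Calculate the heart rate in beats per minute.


HR = 60 / RR_interval(s)
RR = 1225 ms = 1.225 s
HR = 60 / 1.225 = 48.98 bpm


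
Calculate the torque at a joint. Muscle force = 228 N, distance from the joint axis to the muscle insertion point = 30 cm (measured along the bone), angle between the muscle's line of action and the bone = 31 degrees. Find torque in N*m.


Torque = F * d * sin(theta)   (moment arm = d*sin(theta))
d = 30 cm = 0.3 m
Torque = 228 * 0.3 * sin(31)
Torque = 35.23 N*m


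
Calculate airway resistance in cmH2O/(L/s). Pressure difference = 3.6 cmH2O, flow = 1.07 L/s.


R = dP / flow
R = 3.6 / 1.07
R = 3.364 cmH2O/(L/s)


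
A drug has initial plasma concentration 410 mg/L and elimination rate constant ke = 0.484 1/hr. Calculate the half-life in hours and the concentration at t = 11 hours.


t_half = ln(2) / ke = 0.693147 / 0.484 = 1.432 hr
C(t) = C0 * exp(-ke*t) = 410 * exp(-0.484*11)
C(11) = 1.998 mg/L


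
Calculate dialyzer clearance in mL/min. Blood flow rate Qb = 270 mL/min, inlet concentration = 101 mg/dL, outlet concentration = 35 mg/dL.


K = Qb * (Cb_in - Cb_out) / Cb_in
K = 270 * (101 - 35) / 101
K = 176.4 mL/min


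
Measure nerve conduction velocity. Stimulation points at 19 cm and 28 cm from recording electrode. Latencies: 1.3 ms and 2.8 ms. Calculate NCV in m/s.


Distance = (28 - 19) / 100 = 0.09 m
dt = (2.8 - 1.3) / 1000 = 0.0015 s
NCV = dist / dt = 60 m/s


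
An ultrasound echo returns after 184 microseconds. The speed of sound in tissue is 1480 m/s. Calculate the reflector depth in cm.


depth = c * t / 2
t = 184 us = 1.8400e-04 s
depth = 1480 * 1.8400e-04 / 2
depth = 0.13616 m = 13.616 cm


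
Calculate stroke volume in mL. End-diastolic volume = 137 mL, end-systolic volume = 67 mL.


SV = EDV - ESV
SV = 137 - 67
SV = 70 mL


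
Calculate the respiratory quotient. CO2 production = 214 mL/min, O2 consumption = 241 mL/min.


RQ = VCO2 / VO2
RQ = 214 / 241
RQ = 0.888


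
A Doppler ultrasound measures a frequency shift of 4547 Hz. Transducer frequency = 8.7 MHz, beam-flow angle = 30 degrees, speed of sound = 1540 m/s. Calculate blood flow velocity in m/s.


v = fd * c / (2 * f0 * cos(theta))
v = 4547 * 1540 / (2 * 8.7000e+06 * cos(30))
v = 0.4647 m/s


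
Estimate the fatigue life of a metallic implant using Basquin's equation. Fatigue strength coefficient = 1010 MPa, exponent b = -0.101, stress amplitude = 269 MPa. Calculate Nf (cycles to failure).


sigma_a = sigma_f' * (2Nf)^b
2Nf = (sigma_a/sigma_f')^(1/b)
2Nf = (269/1010)^(1/-0.101)
2Nf = 488430.65
Nf = 2.442e+05


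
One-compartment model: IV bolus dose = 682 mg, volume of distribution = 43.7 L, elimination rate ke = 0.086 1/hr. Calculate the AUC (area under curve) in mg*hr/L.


C0 = Dose/Vd = 682/43.7 = 15.6064 mg/L
AUC = C0/ke = 15.6064/0.086
AUC = 181.5 mg*hr/L


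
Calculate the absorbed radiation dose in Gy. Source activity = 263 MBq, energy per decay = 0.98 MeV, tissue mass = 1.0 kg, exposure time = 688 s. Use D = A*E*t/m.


A = 263 MBq = 2.6300e+08 Bq
E = 0.98 MeV = 1.56996e-13 J
D = A*E*t/m = 2.6300e+08*1.56996e-13*688/1.0
D = 0.02841 Gy


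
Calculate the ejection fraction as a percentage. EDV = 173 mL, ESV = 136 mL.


SV = EDV - ESV = 173 - 136 = 37 mL
EF = SV/EDV * 100 = 37/173 * 100
EF = 21.39%


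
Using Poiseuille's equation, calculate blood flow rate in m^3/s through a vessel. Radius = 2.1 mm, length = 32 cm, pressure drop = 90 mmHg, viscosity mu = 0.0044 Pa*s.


Q = pi*r^4*dP / (8*mu*L)
r = 0.0021 m, L = 0.32 m
dP = 90 mmHg = 11998.98 Pa
Q = 6.5085e-05 m^3/s


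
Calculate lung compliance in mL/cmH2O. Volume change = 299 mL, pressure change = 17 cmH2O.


C = dV / dP
C = 299 / 17
C = 17.59 mL/cmH2O


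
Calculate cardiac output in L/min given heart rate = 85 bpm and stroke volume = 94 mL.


CO = HR * SV
CO = 85 * 94 / 1000
CO = 7.99 L/min


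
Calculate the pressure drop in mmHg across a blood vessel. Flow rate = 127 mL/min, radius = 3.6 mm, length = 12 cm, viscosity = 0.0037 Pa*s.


dP = 8*mu*L*Q / (pi*r^4)
Q = 127 mL/min = 2.11667e-06 m^3/s
dP = 14.2484 Pa = 14.2484 / 133.322 mmHg = 0.1069 mmHg


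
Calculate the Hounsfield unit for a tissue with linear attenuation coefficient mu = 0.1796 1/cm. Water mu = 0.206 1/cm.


HU = ((mu_tissue - mu_water) / mu_water) * 1000
HU = ((0.1796 - 0.206) / 0.206) * 1000
HU = -128.2


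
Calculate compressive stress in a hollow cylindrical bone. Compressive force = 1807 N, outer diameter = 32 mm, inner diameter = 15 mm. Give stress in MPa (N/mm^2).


A = pi*(r_o^2 - r_i^2)
r_o = 16 mm, r_i = 7.5 mm
A = 627.533 mm^2
sigma = F/A = 1807 / 627.533
sigma = 2.88 MPa


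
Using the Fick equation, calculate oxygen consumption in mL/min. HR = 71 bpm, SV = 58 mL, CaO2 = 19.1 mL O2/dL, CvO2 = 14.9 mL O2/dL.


CO = HR*SV = 71*58/1000 = 4.118 L/min
a-v O2 diff = 19.1 - 14.9 = 4.2 mL/dL
VO2 = CO * (CaO2-CvO2) * 10 dL/L
VO2 = 4.118 * 4.2 * 10
VO2 = 173 mL/min


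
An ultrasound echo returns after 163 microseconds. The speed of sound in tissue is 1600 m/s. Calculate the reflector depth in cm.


depth = c * t / 2
t = 163 us = 1.6300e-04 s
depth = 1600 * 1.6300e-04 / 2
depth = 0.1304 m = 13.04 cm


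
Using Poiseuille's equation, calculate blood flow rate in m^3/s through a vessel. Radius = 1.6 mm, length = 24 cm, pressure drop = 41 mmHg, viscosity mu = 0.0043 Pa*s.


Q = pi*r^4*dP / (8*mu*L)
r = 0.0016 m, L = 0.24 m
dP = 41 mmHg = 5466.202 Pa
Q = 1.3632e-05 m^3/s


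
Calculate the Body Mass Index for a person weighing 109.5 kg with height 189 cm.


BMI = weight / height^2
height = 189 cm = 1.89 m
BMI = 109.5 / 1.89^2
BMI = 30.65 kg/m^2


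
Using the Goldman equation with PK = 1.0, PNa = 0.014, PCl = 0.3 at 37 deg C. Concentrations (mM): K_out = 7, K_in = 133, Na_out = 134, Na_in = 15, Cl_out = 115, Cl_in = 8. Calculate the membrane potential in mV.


Vm = (RT/F)*ln((PK*Ko + PNa*Nao + PCl*Cli)/(PK*Ki + PNa*Nai + PCl*Clo))
Numer = 11.276, Denom = 167.71
Vm = -72.15 mV


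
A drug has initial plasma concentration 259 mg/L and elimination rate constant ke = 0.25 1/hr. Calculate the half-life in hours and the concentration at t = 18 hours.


t_half = ln(2) / ke = 0.693147 / 0.25 = 2.773 hr
C(t) = C0 * exp(-ke*t) = 259 * exp(-0.25*18)
C(18) = 2.877 mg/L


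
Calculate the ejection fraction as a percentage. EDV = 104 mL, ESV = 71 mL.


SV = EDV - ESV = 104 - 71 = 33 mL
EF = SV/EDV * 100 = 33/104 * 100
EF = 31.73%


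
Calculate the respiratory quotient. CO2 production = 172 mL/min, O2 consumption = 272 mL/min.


RQ = VCO2 / VO2
RQ = 172 / 272
RQ = 0.6324


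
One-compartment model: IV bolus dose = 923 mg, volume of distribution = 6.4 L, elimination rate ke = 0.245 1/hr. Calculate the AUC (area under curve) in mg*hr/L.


C0 = Dose/Vd = 923/6.4 = 144.219 mg/L
AUC = C0/ke = 144.219/0.245
AUC = 588.6 mg*hr/L


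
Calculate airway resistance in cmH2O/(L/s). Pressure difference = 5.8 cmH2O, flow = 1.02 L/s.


R = dP / flow
R = 5.8 / 1.02
R = 5.686 cmH2O/(L/s)


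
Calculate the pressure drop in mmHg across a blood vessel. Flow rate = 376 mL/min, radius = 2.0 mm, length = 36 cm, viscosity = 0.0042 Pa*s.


dP = 8*mu*L*Q / (pi*r^4)
Q = 376 mL/min = 6.26667e-06 m^3/s
dP = 1508.03 Pa = 1508.03 / 133.322 mmHg = 11.31 mmHg


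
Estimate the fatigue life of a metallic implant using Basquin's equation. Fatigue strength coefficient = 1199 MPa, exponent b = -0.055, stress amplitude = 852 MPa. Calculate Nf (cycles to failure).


sigma_a = sigma_f' * (2Nf)^b
2Nf = (sigma_a/sigma_f')^(1/b)
2Nf = (852/1199)^(1/-0.055)
2Nf = 498.66708
Nf = 249.3


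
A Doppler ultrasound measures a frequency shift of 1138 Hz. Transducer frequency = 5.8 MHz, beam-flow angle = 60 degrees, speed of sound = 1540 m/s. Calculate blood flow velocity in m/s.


v = fd * c / (2 * f0 * cos(theta))
v = 1138 * 1540 / (2 * 5.8000e+06 * cos(60))
v = 0.3022 m/s


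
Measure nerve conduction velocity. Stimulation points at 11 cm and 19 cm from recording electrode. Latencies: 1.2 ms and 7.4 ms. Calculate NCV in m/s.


Distance = (19 - 11) / 100 = 0.08 m
dt = (7.4 - 1.2) / 1000 = 0.0062 s
NCV = dist / dt = 12.9 m/s


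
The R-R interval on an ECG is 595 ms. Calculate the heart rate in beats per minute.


HR = 60 / RR_interval(s)
RR = 595 ms = 0.595 s
HR = 60 / 0.595 = 100.8 bpm


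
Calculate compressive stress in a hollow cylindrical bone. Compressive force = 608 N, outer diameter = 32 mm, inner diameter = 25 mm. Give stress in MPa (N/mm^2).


A = pi*(r_o^2 - r_i^2)
r_o = 16 mm, r_i = 12.5 mm
A = 313.374 mm^2
sigma = F/A = 608 / 313.374
sigma = 1.94 MPa


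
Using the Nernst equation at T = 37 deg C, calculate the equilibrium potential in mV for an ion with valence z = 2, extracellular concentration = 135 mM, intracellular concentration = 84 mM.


E = (RT/(zF)) * ln(C_out/C_in)
T = 37 + 273.15 = 310.15 K
E = (8.314 * 310.15 / (2 * 96485)) * ln(135/84)
E = 6.34 mV


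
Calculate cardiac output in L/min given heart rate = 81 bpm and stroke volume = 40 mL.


CO = HR * SV
CO = 81 * 40 / 1000
CO = 3.24 L/min


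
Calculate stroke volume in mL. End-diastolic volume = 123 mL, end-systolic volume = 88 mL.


SV = EDV - ESV
SV = 123 - 88
SV = 35 mL


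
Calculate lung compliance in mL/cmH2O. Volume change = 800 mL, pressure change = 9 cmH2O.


C = dV / dP
C = 800 / 9
C = 88.89 mL/cmH2O


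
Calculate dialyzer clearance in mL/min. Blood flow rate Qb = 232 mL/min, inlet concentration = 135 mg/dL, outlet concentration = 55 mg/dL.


K = Qb * (Cb_in - Cb_out) / Cb_in
K = 232 * (135 - 55) / 135
K = 137.5 mL/min


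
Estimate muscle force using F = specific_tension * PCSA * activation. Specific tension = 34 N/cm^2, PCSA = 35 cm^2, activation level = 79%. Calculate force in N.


F = sigma * PCSA * activation
F = 34 * 35 * 0.79
F = 940.1 N


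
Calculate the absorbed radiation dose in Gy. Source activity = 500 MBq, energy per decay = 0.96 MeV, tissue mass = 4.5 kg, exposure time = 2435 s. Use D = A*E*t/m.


A = 500 MBq = 5.0000e+08 Bq
E = 0.96 MeV = 1.53792e-13 J
D = A*E*t/m = 5.0000e+08*1.53792e-13*2435/4.5
D = 0.04161 Gy


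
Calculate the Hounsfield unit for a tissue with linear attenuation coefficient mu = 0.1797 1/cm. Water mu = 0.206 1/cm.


HU = ((mu_tissue - mu_water) / mu_water) * 1000
HU = ((0.1797 - 0.206) / 0.206) * 1000
HU = -127.7


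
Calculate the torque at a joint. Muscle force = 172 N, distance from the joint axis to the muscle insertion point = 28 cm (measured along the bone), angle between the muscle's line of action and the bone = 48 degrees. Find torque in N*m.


Torque = F * d * sin(theta)   (moment arm = d*sin(theta))
d = 28 cm = 0.28 m
Torque = 172 * 0.28 * sin(48)
Torque = 35.79 N*m


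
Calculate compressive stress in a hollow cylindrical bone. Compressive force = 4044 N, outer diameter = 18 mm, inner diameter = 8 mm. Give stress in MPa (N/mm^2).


A = pi*(r_o^2 - r_i^2)
r_o = 9 mm, r_i = 4 mm
A = 204.204 mm^2
sigma = F/A = 4044 / 204.204
sigma = 19.8 MPa


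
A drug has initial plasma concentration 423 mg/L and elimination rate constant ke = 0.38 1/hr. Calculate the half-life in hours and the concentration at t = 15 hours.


t_half = ln(2) / ke = 0.693147 / 0.38 = 1.824 hr
C(t) = C0 * exp(-ke*t) = 423 * exp(-0.38*15)
C(15) = 1.415 mg/L


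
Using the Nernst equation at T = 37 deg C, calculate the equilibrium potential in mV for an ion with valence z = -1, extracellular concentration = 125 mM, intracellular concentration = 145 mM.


E = (RT/(zF)) * ln(C_out/C_in)
T = 37 + 273.15 = 310.15 K
E = (8.314 * 310.15 / (-1 * 96485)) * ln(125/145)
E = 3.967 mV


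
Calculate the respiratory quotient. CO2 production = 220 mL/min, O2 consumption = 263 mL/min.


RQ = VCO2 / VO2
RQ = 220 / 263
RQ = 0.8365


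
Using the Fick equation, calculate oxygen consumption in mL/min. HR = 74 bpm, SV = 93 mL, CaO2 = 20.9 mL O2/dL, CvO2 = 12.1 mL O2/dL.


CO = HR*SV = 74*93/1000 = 6.882 L/min
a-v O2 diff = 20.9 - 12.1 = 8.8 mL/dL
VO2 = CO * (CaO2-CvO2) * 10 dL/L
VO2 = 6.882 * 8.8 * 10
VO2 = 605.6 mL/min


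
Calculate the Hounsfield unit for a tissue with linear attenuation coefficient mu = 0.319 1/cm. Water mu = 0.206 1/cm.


HU = ((mu_tissue - mu_water) / mu_water) * 1000
HU = ((0.319 - 0.206) / 0.206) * 1000
HU = 548.5


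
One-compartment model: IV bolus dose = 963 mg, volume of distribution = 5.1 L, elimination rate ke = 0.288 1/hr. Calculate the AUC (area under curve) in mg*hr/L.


C0 = Dose/Vd = 963/5.1 = 188.824 mg/L
AUC = C0/ke = 188.824/0.288
AUC = 655.6 mg*hr/L


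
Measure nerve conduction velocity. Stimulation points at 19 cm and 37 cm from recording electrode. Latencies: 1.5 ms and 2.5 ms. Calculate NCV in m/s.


Distance = (37 - 19) / 100 = 0.18 m
dt = (2.5 - 1.5) / 1000 = 0.001 s
NCV = dist / dt = 180 m/s


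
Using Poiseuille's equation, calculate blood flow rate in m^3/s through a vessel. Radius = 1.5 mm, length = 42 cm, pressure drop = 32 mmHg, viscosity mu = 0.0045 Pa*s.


Q = pi*r^4*dP / (8*mu*L)
r = 0.0015 m, L = 0.42 m
dP = 32 mmHg = 4266.304 Pa
Q = 4.4876e-06 m^3/s


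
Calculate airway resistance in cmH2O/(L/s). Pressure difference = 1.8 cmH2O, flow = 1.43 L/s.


R = dP / flow
R = 1.8 / 1.43
R = 1.259 cmH2O/(L/s)


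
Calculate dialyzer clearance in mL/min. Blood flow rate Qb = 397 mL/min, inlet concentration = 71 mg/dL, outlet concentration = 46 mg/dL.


K = Qb * (Cb_in - Cb_out) / Cb_in
K = 397 * (71 - 46) / 71
K = 139.8 mL/min


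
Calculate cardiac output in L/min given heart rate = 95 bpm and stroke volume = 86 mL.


CO = HR * SV
CO = 95 * 86 / 1000
CO = 8.17 L/min


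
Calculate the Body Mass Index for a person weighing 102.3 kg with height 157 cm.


BMI = weight / height^2
height = 157 cm = 1.57 m
BMI = 102.3 / 1.57^2
BMI = 41.5 kg/m^2


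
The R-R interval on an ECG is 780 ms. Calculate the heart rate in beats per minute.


HR = 60 / RR_interval(s)
RR = 780 ms = 0.78 s
HR = 60 / 0.78 = 76.92 bpm


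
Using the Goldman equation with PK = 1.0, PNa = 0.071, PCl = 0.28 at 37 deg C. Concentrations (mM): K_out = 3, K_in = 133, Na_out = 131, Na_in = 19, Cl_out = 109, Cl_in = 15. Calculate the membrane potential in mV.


Vm = (RT/F)*ln((PK*Ko + PNa*Nao + PCl*Cli)/(PK*Ki + PNa*Nai + PCl*Clo))
Numer = 16.501, Denom = 164.869
Vm = -61.51 mV


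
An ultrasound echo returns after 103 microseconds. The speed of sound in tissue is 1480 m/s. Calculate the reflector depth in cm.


depth = c * t / 2
t = 103 us = 1.0300e-04 s
depth = 1480 * 1.0300e-04 / 2
depth = 0.07622 m = 7.622 cm


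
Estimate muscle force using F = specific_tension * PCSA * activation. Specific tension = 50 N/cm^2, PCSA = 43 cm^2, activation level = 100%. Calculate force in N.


F = sigma * PCSA * activation
F = 50 * 43 * 1
F = 2150 N


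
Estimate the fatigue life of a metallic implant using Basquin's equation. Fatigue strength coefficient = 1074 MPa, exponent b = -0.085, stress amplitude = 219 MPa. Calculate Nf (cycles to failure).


sigma_a = sigma_f' * (2Nf)^b
2Nf = (sigma_a/sigma_f')^(1/b)
2Nf = (219/1074)^(1/-0.085)
2Nf = 1.3311814e+08
Nf = 6.6559e+07


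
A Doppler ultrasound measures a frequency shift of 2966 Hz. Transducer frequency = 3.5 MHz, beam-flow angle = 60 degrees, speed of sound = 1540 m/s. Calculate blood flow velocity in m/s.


v = fd * c / (2 * f0 * cos(theta))
v = 2966 * 1540 / (2 * 3.5000e+06 * cos(60))
v = 1.305 m/s


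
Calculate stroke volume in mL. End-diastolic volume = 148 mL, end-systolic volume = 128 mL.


SV = EDV - ESV
SV = 148 - 128
SV = 20 mL


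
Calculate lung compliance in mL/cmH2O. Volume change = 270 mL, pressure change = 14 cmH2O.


C = dV / dP
C = 270 / 14
C = 19.29 mL/cmH2O


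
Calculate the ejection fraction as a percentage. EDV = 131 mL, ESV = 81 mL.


SV = EDV - ESV = 131 - 81 = 50 mL
EF = SV/EDV * 100 = 50/131 * 100
EF = 38.17%


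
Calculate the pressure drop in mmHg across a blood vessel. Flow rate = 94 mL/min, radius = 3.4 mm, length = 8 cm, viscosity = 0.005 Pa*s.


dP = 8*mu*L*Q / (pi*r^4)
Q = 94 mL/min = 1.56667e-06 m^3/s
dP = 11.9416 Pa = 11.9416 / 133.322 mmHg = 0.08957 mmHg


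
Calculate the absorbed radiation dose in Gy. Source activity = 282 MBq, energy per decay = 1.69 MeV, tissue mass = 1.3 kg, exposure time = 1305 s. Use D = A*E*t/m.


A = 282 MBq = 2.8200e+08 Bq
E = 1.69 MeV = 2.70738e-13 J
D = A*E*t/m = 2.8200e+08*2.70738e-13*1305/1.3
D = 0.07664 Gy


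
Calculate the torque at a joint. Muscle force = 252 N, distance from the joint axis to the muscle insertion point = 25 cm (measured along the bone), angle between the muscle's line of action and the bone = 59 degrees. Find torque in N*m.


Torque = F * d * sin(theta)   (moment arm = d*sin(theta))
d = 25 cm = 0.25 m
Torque = 252 * 0.25 * sin(59)
Torque = 54 N*m


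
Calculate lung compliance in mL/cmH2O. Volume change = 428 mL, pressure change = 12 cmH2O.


C = dV / dP
C = 428 / 12
C = 35.67 mL/cmH2O


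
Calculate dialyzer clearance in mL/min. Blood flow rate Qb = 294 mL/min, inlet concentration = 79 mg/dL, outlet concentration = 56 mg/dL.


K = Qb * (Cb_in - Cb_out) / Cb_in
K = 294 * (79 - 56) / 79
K = 85.59 mL/min


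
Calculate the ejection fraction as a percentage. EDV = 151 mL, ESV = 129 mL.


SV = EDV - ESV = 151 - 129 = 22 mL
EF = SV/EDV * 100 = 22/151 * 100
EF = 14.57%


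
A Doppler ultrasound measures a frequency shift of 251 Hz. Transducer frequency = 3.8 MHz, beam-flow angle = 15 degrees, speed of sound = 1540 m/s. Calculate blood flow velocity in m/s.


v = fd * c / (2 * f0 * cos(theta))
v = 251 * 1540 / (2 * 3.8000e+06 * cos(15))
v = 0.05265 m/s


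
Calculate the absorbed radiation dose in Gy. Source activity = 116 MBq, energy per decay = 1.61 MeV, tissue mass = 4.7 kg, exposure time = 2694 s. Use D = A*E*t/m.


A = 116 MBq = 1.1600e+08 Bq
E = 1.61 MeV = 2.57922e-13 J
D = A*E*t/m = 1.1600e+08*2.57922e-13*2694/4.7
D = 0.01715 Gy


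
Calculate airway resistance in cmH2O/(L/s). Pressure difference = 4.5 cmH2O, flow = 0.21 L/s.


R = dP / flow
R = 4.5 / 0.21
R = 21.43 cmH2O/(L/s)


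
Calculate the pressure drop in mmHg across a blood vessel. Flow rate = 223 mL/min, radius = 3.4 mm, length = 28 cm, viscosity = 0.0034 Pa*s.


dP = 8*mu*L*Q / (pi*r^4)
Q = 223 mL/min = 3.71667e-06 m^3/s
dP = 67.4241 Pa = 67.4241 / 133.322 mmHg = 0.5057 mmHg


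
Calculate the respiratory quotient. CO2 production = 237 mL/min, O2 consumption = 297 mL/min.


RQ = VCO2 / VO2
RQ = 237 / 297
RQ = 0.798


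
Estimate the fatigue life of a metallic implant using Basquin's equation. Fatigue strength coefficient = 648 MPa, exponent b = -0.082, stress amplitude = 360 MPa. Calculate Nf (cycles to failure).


sigma_a = sigma_f' * (2Nf)^b
2Nf = (sigma_a/sigma_f')^(1/b)
2Nf = (360/648)^(1/-0.082)
2Nf = 1297.4162
Nf = 648.7


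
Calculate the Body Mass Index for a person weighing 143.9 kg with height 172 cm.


BMI = weight / height^2
height = 172 cm = 1.72 m
BMI = 143.9 / 1.72^2
BMI = 48.64 kg/m^2


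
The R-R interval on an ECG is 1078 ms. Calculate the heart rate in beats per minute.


HR = 60 / RR_interval(s)
RR = 1078 ms = 1.078 s
HR = 60 / 1.078 = 55.66 bpm


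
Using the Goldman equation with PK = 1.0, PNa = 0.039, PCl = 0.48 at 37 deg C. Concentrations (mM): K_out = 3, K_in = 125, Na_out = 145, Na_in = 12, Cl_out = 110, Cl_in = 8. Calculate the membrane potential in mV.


Vm = (RT/F)*ln((PK*Ko + PNa*Nao + PCl*Cli)/(PK*Ki + PNa*Nai + PCl*Clo))
Numer = 12.495, Denom = 178.268
Vm = -71.03 mV


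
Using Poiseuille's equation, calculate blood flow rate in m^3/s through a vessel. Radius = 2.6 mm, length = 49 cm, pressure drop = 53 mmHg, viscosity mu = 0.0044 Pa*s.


Q = pi*r^4*dP / (8*mu*L)
r = 0.0026 m, L = 0.49 m
dP = 53 mmHg = 7066.066 Pa
Q = 5.8814e-05 m^3/s


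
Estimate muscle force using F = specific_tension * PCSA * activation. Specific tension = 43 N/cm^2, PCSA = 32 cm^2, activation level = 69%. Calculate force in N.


F = sigma * PCSA * activation
F = 43 * 32 * 0.69
F = 949.4 N


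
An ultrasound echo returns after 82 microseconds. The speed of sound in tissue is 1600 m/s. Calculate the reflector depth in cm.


depth = c * t / 2
t = 82 us = 8.2000e-05 s
depth = 1600 * 8.2000e-05 / 2
depth = 0.0656 m = 6.56 cm


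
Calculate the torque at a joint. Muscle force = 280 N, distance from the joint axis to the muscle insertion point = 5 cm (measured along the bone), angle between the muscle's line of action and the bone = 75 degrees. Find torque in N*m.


Torque = F * d * sin(theta)   (moment arm = d*sin(theta))
d = 5 cm = 0.05 m
Torque = 280 * 0.05 * sin(75)
Torque = 13.52 N*m


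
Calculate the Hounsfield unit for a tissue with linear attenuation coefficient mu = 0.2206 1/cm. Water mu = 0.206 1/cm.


HU = ((mu_tissue - mu_water) / mu_water) * 1000
HU = ((0.2206 - 0.206) / 0.206) * 1000
HU = 70.87


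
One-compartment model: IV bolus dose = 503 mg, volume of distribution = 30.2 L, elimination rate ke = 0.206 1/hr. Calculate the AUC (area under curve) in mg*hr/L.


C0 = Dose/Vd = 503/30.2 = 16.6556 mg/L
AUC = C0/ke = 16.6556/0.206
AUC = 80.85 mg*hr/L


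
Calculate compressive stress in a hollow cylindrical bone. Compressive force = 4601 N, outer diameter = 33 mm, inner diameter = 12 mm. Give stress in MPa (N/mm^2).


A = pi*(r_o^2 - r_i^2)
r_o = 16.5 mm, r_i = 6 mm
A = 742.201 mm^2
sigma = F/A = 4601 / 742.201
sigma = 6.199 MPa


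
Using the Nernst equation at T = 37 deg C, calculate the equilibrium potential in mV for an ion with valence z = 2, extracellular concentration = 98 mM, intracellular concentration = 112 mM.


E = (RT/(zF)) * ln(C_out/C_in)
T = 37 + 273.15 = 310.15 K
E = (8.314 * 310.15 / (2 * 96485)) * ln(98/112)
E = -1.784 mV


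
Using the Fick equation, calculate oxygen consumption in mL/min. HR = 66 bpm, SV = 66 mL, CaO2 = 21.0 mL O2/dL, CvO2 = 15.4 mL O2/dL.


CO = HR*SV = 66*66/1000 = 4.356 L/min
a-v O2 diff = 21.0 - 15.4 = 5.6 mL/dL
VO2 = CO * (CaO2-CvO2) * 10 dL/L
VO2 = 4.356 * 5.6 * 10
VO2 = 243.9 mL/min


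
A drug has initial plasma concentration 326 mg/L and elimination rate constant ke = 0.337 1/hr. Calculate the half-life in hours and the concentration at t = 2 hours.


t_half = ln(2) / ke = 0.693147 / 0.337 = 2.057 hr
C(t) = C0 * exp(-ke*t) = 326 * exp(-0.337*2)
C(2) = 166.2 mg/L


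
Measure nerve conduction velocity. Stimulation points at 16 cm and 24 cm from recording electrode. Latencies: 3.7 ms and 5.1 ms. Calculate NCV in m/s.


Distance = (24 - 16) / 100 = 0.08 m
dt = (5.1 - 3.7) / 1000 = 0.0014 s
NCV = dist / dt = 57.14 m/s


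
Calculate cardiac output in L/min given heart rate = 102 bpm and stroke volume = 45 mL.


CO = HR * SV
CO = 102 * 45 / 1000
CO = 4.59 L/min


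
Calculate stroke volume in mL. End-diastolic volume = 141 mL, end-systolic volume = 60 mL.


SV = EDV - ESV
SV = 141 - 60
SV = 81 mL


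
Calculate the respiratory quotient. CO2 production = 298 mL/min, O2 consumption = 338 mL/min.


RQ = VCO2 / VO2
RQ = 298 / 338
RQ = 0.8817


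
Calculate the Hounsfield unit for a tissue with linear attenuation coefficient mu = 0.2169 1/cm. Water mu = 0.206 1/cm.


HU = ((mu_tissue - mu_water) / mu_water) * 1000
HU = ((0.2169 - 0.206) / 0.206) * 1000
HU = 52.91


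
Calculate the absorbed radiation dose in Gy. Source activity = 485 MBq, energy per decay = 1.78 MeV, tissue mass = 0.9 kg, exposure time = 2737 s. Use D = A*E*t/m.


A = 485 MBq = 4.8500e+08 Bq
E = 1.78 MeV = 2.85156e-13 J
D = A*E*t/m = 4.8500e+08*2.85156e-13*2737/0.9
D = 0.4206 Gy


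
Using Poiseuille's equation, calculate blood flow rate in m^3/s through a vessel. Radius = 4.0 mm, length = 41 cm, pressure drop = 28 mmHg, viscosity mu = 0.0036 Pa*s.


Q = pi*r^4*dP / (8*mu*L)
r = 0.004 m, L = 0.41 m
dP = 28 mmHg = 3733.016 Pa
Q = 2.5426e-04 m^3/s


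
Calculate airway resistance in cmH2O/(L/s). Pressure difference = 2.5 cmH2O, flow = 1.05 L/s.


R = dP / flow
R = 2.5 / 1.05
R = 2.381 cmH2O/(L/s)


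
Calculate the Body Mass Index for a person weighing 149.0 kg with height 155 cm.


BMI = weight / height^2
height = 155 cm = 1.55 m
BMI = 149.0 / 1.55^2
BMI = 62.02 kg/m^2


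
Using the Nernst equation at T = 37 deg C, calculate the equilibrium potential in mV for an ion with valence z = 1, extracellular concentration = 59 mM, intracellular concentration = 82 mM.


E = (RT/(zF)) * ln(C_out/C_in)
T = 37 + 273.15 = 310.15 K
E = (8.314 * 310.15 / (1 * 96485)) * ln(59/82)
E = -8.797 mV


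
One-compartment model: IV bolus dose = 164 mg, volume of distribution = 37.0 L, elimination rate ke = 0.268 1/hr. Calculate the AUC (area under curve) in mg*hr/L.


C0 = Dose/Vd = 164/37.0 = 4.43243 mg/L
AUC = C0/ke = 4.43243/0.268
AUC = 16.54 mg*hr/L


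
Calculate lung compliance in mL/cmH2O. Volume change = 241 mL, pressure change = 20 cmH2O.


C = dV / dP
C = 241 / 20
C = 12.05 mL/cmH2O


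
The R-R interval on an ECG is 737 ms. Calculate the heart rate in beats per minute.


HR = 60 / RR_interval(s)
RR = 737 ms = 0.737 s
HR = 60 / 0.737 = 81.41 bpm


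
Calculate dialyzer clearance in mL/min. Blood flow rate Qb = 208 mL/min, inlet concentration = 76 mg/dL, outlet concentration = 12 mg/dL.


K = Qb * (Cb_in - Cb_out) / Cb_in
K = 208 * (76 - 12) / 76
K = 175.2 mL/min


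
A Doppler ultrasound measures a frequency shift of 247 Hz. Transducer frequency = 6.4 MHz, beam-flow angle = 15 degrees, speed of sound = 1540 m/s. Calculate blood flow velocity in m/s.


v = fd * c / (2 * f0 * cos(theta))
v = 247 * 1540 / (2 * 6.4000e+06 * cos(15))
v = 0.03077 m/s


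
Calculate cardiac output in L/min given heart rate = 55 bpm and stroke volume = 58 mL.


CO = HR * SV
CO = 55 * 58 / 1000
CO = 3.19 L/min


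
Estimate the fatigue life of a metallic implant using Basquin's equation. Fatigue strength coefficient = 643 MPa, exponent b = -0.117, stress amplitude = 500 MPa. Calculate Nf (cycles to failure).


sigma_a = sigma_f' * (2Nf)^b
2Nf = (sigma_a/sigma_f')^(1/b)
2Nf = (500/643)^(1/-0.117)
2Nf = 8.5838771
Nf = 4.292


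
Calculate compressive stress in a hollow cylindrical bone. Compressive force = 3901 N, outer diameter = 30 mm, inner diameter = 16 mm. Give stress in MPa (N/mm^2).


A = pi*(r_o^2 - r_i^2)
r_o = 15 mm, r_i = 8 mm
A = 505.796 mm^2
sigma = F/A = 3901 / 505.796
sigma = 7.713 MPa


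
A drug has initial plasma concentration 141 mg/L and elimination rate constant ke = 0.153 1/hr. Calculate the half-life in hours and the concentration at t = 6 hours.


t_half = ln(2) / ke = 0.693147 / 0.153 = 4.53 hr
C(t) = C0 * exp(-ke*t) = 141 * exp(-0.153*6)
C(6) = 56.3 mg/L


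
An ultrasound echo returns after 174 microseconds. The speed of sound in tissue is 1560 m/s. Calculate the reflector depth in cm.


depth = c * t / 2
t = 174 us = 1.7400e-04 s
depth = 1560 * 1.7400e-04 / 2
depth = 0.13572 m = 13.572 cm


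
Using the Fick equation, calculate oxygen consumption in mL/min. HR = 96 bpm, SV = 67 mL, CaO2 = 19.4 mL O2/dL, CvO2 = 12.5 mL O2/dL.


CO = HR*SV = 96*67/1000 = 6.432 L/min
a-v O2 diff = 19.4 - 12.5 = 6.9 mL/dL
VO2 = CO * (CaO2-CvO2) * 10 dL/L
VO2 = 6.432 * 6.9 * 10
VO2 = 443.8 mL/min


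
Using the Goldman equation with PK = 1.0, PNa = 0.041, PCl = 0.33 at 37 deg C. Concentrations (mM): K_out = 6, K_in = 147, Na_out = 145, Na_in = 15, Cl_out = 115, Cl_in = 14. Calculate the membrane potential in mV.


Vm = (RT/F)*ln((PK*Ko + PNa*Nao + PCl*Cli)/(PK*Ki + PNa*Nai + PCl*Clo))
Numer = 16.565, Denom = 185.565
Vm = -64.57 mV


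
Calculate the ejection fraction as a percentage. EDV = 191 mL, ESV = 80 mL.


SV = EDV - ESV = 191 - 80 = 111 mL
EF = SV/EDV * 100 = 111/191 * 100
EF = 58.12%


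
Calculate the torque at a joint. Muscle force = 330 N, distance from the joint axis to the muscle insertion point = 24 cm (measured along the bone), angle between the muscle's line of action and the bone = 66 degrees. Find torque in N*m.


Torque = F * d * sin(theta)   (moment arm = d*sin(theta))
d = 24 cm = 0.24 m
Torque = 330 * 0.24 * sin(66)
Torque = 72.35 N*m


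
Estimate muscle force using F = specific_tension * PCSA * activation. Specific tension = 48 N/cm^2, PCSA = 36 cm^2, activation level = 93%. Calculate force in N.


F = sigma * PCSA * activation
F = 48 * 36 * 0.93
F = 1607 N


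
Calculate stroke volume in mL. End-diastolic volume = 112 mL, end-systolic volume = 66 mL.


SV = EDV - ESV
SV = 112 - 66
SV = 46 mL


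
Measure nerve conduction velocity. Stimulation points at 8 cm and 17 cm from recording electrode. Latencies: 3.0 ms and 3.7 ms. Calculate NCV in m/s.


Distance = (17 - 8) / 100 = 0.09 m
dt = (3.7 - 3.0) / 1000 = 7.0000e-04 s
NCV = dist / dt = 128.6 m/s


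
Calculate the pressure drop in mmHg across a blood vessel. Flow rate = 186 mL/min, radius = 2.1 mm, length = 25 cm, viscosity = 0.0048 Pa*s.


dP = 8*mu*L*Q / (pi*r^4)
Q = 186 mL/min = 3.1e-06 m^3/s
dP = 487.086 Pa = 487.086 / 133.322 mmHg = 3.653 mmHg


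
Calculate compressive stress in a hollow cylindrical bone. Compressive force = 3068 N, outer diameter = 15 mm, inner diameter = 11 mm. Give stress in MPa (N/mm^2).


A = pi*(r_o^2 - r_i^2)
r_o = 7.5 mm, r_i = 5.5 mm
A = 81.6814 mm^2
sigma = F/A = 3068 / 81.6814
sigma = 37.56 MPa
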